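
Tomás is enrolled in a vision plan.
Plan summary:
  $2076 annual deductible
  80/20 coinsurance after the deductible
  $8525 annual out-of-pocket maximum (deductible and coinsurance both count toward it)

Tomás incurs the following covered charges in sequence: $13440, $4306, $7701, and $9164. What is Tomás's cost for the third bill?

Claim 1 ($13440): $2076 to deductible, leaving $11364; member's 20% is $2272.80. Member owes $4348.80 (running OOP $4348.80).
Claim 2 ($4306): deductible met; 20% of $4306 = $861.20. Member owes $861.20 (running OOP $5210).
Claim 3 ($7701): deductible met; 20% of $7701 = $1540.20. Member owes $1540.20 (running OOP $6750.20).

$1540.20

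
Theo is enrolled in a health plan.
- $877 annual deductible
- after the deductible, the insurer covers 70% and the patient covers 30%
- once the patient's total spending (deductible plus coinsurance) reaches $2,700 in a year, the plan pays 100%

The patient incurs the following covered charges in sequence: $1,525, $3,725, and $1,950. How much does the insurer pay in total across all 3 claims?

$4,500

#1 ($1,525): $877 finishes the deductible; $648 goes to coinsurance; patient's 30% is $194.40. Patient owes $1,071.40 (running OOP $1,071.40). Plan pays $1,525 − $1,071.40 = $453.60.
#2 ($3,725): deductible already satisfied, so patient's share is 30% × $3,725 = $1,117.50. Patient pays $1,117.50; OOP now $2,188.90. Plan pays $3,725 − $1,117.50 = $2,607.50.
#3 ($1,950): deductible already satisfied, so patient's share is 30% × $1,950 = $585. That would push OOP to $2,773.90, over the $2,700 cap, so patient pays $2,700 − $2,188.90 = $511.10. Insurer: $1,950 − $511.10 = $1,438.90.
Insurer total: $453.60 + $2,607.50 + $1,438.90 = $4,500.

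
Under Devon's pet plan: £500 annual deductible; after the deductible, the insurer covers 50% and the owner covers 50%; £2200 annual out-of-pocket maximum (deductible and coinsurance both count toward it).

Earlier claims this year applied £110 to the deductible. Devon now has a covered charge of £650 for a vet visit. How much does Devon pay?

Deductible still to meet: £500 − £110 = £390.
That leaves £650 − £390 = £260 for coinsurance.
50% of £260 = £130 falls to the owner.
Owner responsibility before any cap: £390 + £130 = £520.
Cumulative spending £110 + £520 = £630 stays under the £2200 maximum.

£520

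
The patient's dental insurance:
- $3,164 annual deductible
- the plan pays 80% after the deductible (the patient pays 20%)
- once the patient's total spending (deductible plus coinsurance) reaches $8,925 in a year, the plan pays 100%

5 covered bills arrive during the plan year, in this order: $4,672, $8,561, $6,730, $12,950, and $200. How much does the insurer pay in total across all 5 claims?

Bill 1, $4,672: $3,164 finishes the deductible; $1,508 goes to coinsurance; coinsurance $1,508 × 20% = $301.60. Patient pays $3,465.60; OOP now $3,465.60. Insurer: $4,672 − $3,465.60 = $1,206.40.
Bill 2, $8,561: deductible already satisfied, so patient's share is 20% × $8,561 = $1,712.20. Patient owes $1,712.20 (running OOP $5,177.80). Plan pays $8,561 − $1,712.20 = $6,848.80.
Bill 3, $6,730: 20% coinsurance on $6,730 = $1,346. Patient owes $1,346 (running OOP $6,523.80). Insurer: $6,730 − $1,346 = $5,384.
Bill 4, $12,950: 20% coinsurance on $12,950 = $2,590. OOP would hit $9,113.80 > $8,925, so the cap limits the patient to $8,925 − $6,523.80 = $2,401.20. Plan pays $12,950 − $2,401.20 = $10,548.80.
Bill 5, $200: 20% coinsurance on $200 = $40. Adding that to $8,925 gives $8,965, past the $8,925 cap; patient pays only $8,925 − $8,925 = $0. Insurer: $200 − $0 = $200.
Insurer total = bills − patient's total = $33,113 − $8,925 = $24,188.

$24,188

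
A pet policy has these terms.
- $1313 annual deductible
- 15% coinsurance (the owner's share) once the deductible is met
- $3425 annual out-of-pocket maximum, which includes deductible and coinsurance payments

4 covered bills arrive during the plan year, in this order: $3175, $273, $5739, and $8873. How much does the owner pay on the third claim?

$860.85

Claim 1 — $3175: $1313 to deductible, leaving $1862; coinsurance $1862 × 15% = $279.30. Owner owes $1592.30 (running OOP $1592.30).
Claim 2 — $273: deductible already satisfied, so owner's share is 15% × $273 = $40.95. Owner owes $40.95 (running OOP $1633.25).
Claim 3 — $5739: deductible already satisfied, so owner's share is 15% × $5739 = $860.85. Owner pays $860.85; OOP now $2494.10.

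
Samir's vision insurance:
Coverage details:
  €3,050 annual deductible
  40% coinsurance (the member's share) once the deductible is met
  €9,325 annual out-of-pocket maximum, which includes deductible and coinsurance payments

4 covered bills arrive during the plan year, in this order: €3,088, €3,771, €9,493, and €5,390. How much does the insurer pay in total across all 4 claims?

€12,417

Bill 1, €3,088: €3,050 to deductible, leaving €38; 40% of €38 = €15.20. Member pays €3,065.20; OOP now €3,065.20. Insurer: €3,088 − €3,065.20 = €22.80.
Bill 2, €3,771: 40% coinsurance on €3,771 = €1,508.40. Member pays €1,508.40; OOP now €4,573.60. Plan pays €3,771 − €1,508.40 = €2,262.60.
Bill 3, €9,493: deductible met; 40% of €9,493 = €3,797.20. Cost to member: €3,797.20. OOP to date €8,370.80. Plan pays €9,493 − €3,797.20 = €5,695.80.
Bill 4, €5,390: 40% coinsurance on €5,390 = €2,156. OOP would hit €10,526.80 > €9,325, so the cap limits the member to €9,325 − €8,370.80 = €954.20. Plan pays €5,390 − €954.20 = €4,435.80.
Insurer total = bills − member's total = €21,742 − €9,325 = €12,417.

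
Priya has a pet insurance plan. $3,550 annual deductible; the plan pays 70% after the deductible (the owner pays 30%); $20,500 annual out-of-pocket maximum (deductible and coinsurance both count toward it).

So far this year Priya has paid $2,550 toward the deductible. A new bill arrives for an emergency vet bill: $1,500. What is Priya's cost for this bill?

Remaining deductible: $3,550 − $2,550 = $1,000.
The remaining $500 (= $1,500 − $1,000) moves to coinsurance.
30% of $500 = $150 falls to the owner.
Owner responsibility before any cap: $1,000 + $150 = $1,150.
Cumulative spending $2,550 + $1,150 = $3,700 stays under the $20,500 maximum.

$1,150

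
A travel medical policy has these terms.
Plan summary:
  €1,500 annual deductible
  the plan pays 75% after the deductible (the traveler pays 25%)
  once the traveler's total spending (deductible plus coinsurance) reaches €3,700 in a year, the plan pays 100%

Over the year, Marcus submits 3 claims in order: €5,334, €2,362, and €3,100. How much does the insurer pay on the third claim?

€2,449

Bill 1, €5,334: €1,500 finishes the deductible; €3,834 goes to coinsurance; 25% of €3,834 = €958.50. Cost to traveler: €2,458.50. OOP to date €2,458.50. Insurer: €5,334 − €2,458.50 = €2,875.50.
Bill 2, €2,362: deductible met; 25% of €2,362 = €590.50. Traveler owes €590.50 (running OOP €3,049). Plan pays €2,362 − €590.50 = €1,771.50.
Bill 3, €3,100: deductible already satisfied, so traveler's share is 25% × €3,100 = €775. Adding that to €3,049 gives €3,824, past the €3,700 cap; traveler pays only €3,700 − €3,049 = €651. Plan pays €3,100 − €651 = €2,449.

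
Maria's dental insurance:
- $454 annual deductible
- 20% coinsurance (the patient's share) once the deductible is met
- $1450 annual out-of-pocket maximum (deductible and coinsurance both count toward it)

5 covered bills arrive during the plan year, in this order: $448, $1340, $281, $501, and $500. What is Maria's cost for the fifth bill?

$100

Claim 1 — $448: all of it applies to the deductible. Cost to patient: $448. OOP to date $448.
Claim 2 — $1340: deductible takes $6, $1334 remains; 20% of $1334 = $266.80. Patient owes $272.80 (running OOP $720.80).
Claim 3 — $281: deductible met; 20% of $281 = $56.20. Patient owes $56.20 (running OOP $777).
Claim 4 — $501: deductible met; 20% of $501 = $100.20. Cost to patient: $100.20. OOP to date $877.20.
Claim 5 — $500: deductible already satisfied, so patient's share is 20% × $500 = $100. Cost to patient: $100. OOP to date $977.20.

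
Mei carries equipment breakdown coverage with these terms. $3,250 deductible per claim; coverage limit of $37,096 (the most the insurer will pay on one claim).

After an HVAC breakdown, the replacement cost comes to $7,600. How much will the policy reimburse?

$4,350

After the deductible, $7,600 − $3,250 = $4,350 remains.
$4,350 is within the $37,096 limit, so the insurer pays $4,350.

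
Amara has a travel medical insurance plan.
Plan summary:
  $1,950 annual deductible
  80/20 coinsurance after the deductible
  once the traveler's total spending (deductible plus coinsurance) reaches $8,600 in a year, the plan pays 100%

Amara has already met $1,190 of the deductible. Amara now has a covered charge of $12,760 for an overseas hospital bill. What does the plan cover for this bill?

Deductible still to meet: $1,950 − $1,190 = $760.
The remaining $12,000 (= $12,760 − $760) moves to coinsurance.
20% of $12,000 = $2,400 falls to the traveler.
Traveler responsibility before any cap: $760 + $2,400 = $3,160.
Year-to-date out-of-pocket becomes $1,190 + $3,160 = $4,350, still under the $8,600 maximum, so no cap applies.
The plan picks up $12,760 − $3,160 = $9,600.

$9,600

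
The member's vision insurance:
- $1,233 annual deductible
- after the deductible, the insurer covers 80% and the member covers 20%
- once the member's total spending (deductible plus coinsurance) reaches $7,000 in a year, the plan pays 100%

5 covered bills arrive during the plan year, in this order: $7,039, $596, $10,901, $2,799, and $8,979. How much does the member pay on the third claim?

Claim 1 ($7,039): $1,233 to deductible, leaving $5,806; coinsurance $5,806 × 20% = $1,161.20. Cost to member: $2,394.20. OOP to date $2,394.20.
Claim 2 ($596): 20% coinsurance on $596 = $119.20. Member pays $119.20; OOP now $2,513.40.
Claim 3 ($10,901): deductible already satisfied, so member's share is 20% × $10,901 = $2,180.20. Member pays $2,180.20; OOP now $4,693.60.

$2,180.20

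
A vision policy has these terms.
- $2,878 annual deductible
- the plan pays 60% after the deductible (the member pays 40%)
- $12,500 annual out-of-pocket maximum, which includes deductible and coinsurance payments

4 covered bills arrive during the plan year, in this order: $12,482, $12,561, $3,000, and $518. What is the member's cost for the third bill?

Bill 1, $12,482: deductible takes $2,878, $9,604 remains; coinsurance $9,604 × 40% = $3,841.60. Cost to member: $6,719.60. OOP to date $6,719.60.
Bill 2, $12,561: 40% coinsurance on $12,561 = $5,024.40. Cost to member: $5,024.40. OOP to date $11,744.
Bill 3, $3,000: deductible met; 40% of $3,000 = $1,200. Adding that to $11,744 gives $12,944, past the $12,500 cap; member pays only $12,500 − $11,744 = $756.

$756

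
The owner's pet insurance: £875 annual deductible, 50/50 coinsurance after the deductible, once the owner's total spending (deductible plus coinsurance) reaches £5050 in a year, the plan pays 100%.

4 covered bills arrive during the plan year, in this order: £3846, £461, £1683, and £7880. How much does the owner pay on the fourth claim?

Bill 1, £3846: £875 finishes the deductible; £2971 goes to coinsurance; coinsurance £2971 × 50% = £1485.50. Cost to owner: £2360.50. OOP to date £2360.50.
Bill 2, £461: deductible already satisfied, so owner's share is 50% × £461 = £230.50. Cost to owner: £230.50. OOP to date £2591.
Bill 3, £1683: deductible already satisfied, so owner's share is 50% × £1683 = £841.50. Cost to owner: £841.50. OOP to date £3432.50.
Bill 4, £7880: deductible met; 50% of £7880 = £3940. Adding that to £3432.50 gives £7372.50, past the £5050 cap; owner pays only £5050 − £3432.50 = £1617.50.

£1617.50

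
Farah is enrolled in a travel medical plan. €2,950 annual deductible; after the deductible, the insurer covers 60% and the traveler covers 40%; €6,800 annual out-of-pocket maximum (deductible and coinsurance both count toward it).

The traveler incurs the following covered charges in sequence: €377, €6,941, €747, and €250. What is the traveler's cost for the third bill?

Claim 1 — €377: entire amount goes to the deductible. Cost to traveler: €377. OOP to date €377.
Claim 2 — €6,941: €2,573 finishes the deductible; €4,368 goes to coinsurance; coinsurance €4,368 × 40% = €1,747.20. Traveler pays €4,320.20; OOP now €4,697.20.
Claim 3 — €747: 40% coinsurance on €747 = €298.80. Traveler pays €298.80; OOP now €4,996.

€298.80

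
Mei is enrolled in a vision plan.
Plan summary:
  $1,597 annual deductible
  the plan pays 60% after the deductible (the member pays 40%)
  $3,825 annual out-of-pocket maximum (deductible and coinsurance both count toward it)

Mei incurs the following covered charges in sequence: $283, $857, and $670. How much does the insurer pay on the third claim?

$127.80

Claim 1 ($283): entire amount goes to the deductible. Member owes $283 (running OOP $283). Plan pays $283 − $283 = $0.
Claim 2 ($857): entire amount goes to the deductible. Cost to member: $857. OOP to date $1,140. Plan pays $857 − $857 = $0.
Claim 3 ($670): deductible takes $457, $213 remains; coinsurance $213 × 40% = $85.20. Cost to member: $542.20. OOP to date $1,682.20. Insurer: $670 − $542.20 = $127.80.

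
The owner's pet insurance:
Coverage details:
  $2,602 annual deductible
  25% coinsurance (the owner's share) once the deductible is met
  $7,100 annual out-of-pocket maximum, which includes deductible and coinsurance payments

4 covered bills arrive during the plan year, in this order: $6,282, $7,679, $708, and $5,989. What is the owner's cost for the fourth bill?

Claim 1 ($6,282): deductible takes $2,602, $3,680 remains; owner's 25% is $920. Owner pays $3,522; OOP now $3,522.
Claim 2 ($7,679): deductible met; 25% of $7,679 = $1,919.75. Cost to owner: $1,919.75. OOP to date $5,441.75.
Claim 3 ($708): deductible already satisfied, so owner's share is 25% × $708 = $177. Owner pays $177; OOP now $5,618.75.
Claim 4 ($5,989): deductible already satisfied, so owner's share is 25% × $5,989 = $1,497.25. Adding that to $5,618.75 gives $7,116, past the $7,100 cap; owner pays only $7,100 − $5,618.75 = $1,481.25.

$1,481.25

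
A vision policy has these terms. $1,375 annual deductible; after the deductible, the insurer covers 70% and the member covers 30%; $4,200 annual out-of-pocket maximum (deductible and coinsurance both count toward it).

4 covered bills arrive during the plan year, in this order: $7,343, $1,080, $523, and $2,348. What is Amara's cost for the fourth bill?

$553.70

#1 ($7,343): deductible takes $1,375, $5,968 remains; coinsurance $5,968 × 30% = $1,790.40. Member pays $3,165.40; OOP now $3,165.40.
#2 ($1,080): 30% coinsurance on $1,080 = $324. Member pays $324; OOP now $3,489.40.
#3 ($523): deductible met; 30% of $523 = $156.90. Member pays $156.90; OOP now $3,646.30.
#4 ($2,348): deductible met; 30% of $2,348 = $704.40. That would push OOP to $4,350.70, over the $4,200 cap, so member pays $4,200 − $3,646.30 = $553.70.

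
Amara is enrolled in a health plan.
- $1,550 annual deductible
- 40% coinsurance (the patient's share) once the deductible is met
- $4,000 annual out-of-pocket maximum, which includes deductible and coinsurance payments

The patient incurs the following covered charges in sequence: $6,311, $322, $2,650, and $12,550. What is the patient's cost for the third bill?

#1 ($6,311): $1,550 to deductible, leaving $4,761; patient's 40% is $1,904.40. Patient pays $3,454.40; OOP now $3,454.40.
#2 ($322): deductible met; 40% of $322 = $128.80. Patient pays $128.80; OOP now $3,583.20.
#3 ($2,650): deductible already satisfied, so patient's share is 40% × $2,650 = $1,060. That would push OOP to $4,643.20, over the $4,000 cap, so patient pays $4,000 − $3,583.20 = $416.80.

$416.80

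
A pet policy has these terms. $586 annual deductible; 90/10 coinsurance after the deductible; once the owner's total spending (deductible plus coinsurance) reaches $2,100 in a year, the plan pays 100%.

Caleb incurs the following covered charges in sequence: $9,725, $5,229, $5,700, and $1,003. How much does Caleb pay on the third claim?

Claim 1 — $9,725: $586 finishes the deductible; $9,139 goes to coinsurance; owner's 10% is $913.90. Owner owes $1,499.90 (running OOP $1,499.90).
Claim 2 — $5,229: deductible met; 10% of $5,229 = $522.90. Owner owes $522.90 (running OOP $2,022.80).
Claim 3 — $5,700: 10% coinsurance on $5,700 = $570. That would push OOP to $2,592.80, over the $2,100 cap, so owner pays $2,100 − $2,022.80 = $77.20.

$77.20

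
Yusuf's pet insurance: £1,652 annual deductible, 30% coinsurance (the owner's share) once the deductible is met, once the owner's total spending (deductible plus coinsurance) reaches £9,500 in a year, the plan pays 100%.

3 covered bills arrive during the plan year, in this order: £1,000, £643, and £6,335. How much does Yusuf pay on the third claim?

£1,906.80

#1 (£1,000): all of it applies to the deductible. Owner pays £1,000; OOP now £1,000.
#2 (£643): entire amount goes to the deductible. Owner pays £643; OOP now £1,643.
#3 (£6,335): deductible takes £9, £6,326 remains; coinsurance £6,326 × 30% = £1,897.80. Cost to owner: £1,906.80. OOP to date £3,549.80.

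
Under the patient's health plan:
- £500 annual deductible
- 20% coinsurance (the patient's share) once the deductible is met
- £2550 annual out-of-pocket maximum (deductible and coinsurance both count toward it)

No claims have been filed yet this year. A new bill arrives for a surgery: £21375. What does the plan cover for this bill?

£18825

Nothing has been paid toward the £500 deductible, so the first £500 of this charge is applied there.
The remaining £20875 (= £21375 − £500) moves to coinsurance.
Coinsurance: £20875 × 20% = £4175.
So the patient owes £500 + £4175 = £4675 before any cap.
Adding £4675 to the £0 already spent would give £4675, which exceeds the £2550 cap; the patient pays just £2550 − £0 = £2550.
The plan picks up £21375 − £2550 = £18825.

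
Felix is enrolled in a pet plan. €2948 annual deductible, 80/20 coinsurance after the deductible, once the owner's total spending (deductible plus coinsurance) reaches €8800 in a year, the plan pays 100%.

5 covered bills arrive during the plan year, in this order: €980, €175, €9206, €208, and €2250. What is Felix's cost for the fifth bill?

€450

#1 (€980): all of it applies to the deductible. Owner pays €980; OOP now €980.
#2 (€175): all of it applies to the deductible. Owner owes €175 (running OOP €1155).
#3 (€9206): deductible takes €1793, €7413 remains; owner's 20% is €1482.60. Owner pays €3275.60; OOP now €4430.60.
#4 (€208): 20% coinsurance on €208 = €41.60. Owner pays €41.60; OOP now €4472.20.
#5 (€2250): deductible already satisfied, so owner's share is 20% × €2250 = €450. Owner pays €450; OOP now €4922.20.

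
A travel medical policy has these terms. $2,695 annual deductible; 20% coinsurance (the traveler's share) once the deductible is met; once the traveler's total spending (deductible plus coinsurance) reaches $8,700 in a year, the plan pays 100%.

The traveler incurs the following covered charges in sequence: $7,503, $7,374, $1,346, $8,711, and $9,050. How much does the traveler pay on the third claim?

#1 ($7,503): deductible takes $2,695, $4,808 remains; 20% of $4,808 = $961.60. Cost to traveler: $3,656.60. OOP to date $3,656.60.
#2 ($7,374): deductible already satisfied, so traveler's share is 20% × $7,374 = $1,474.80. Cost to traveler: $1,474.80. OOP to date $5,131.40.
#3 ($1,346): deductible already satisfied, so traveler's share is 20% × $1,346 = $269.20. Traveler owes $269.20 (running OOP $5,400.60).

$269.20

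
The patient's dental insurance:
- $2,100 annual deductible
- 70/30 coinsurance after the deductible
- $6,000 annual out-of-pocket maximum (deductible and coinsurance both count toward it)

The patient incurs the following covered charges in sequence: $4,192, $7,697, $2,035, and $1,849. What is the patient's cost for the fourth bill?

$352.80

#1 ($4,192): $2,100 finishes the deductible; $2,092 goes to coinsurance; patient's 30% is $627.60. Patient owes $2,727.60 (running OOP $2,727.60).
#2 ($7,697): deductible met; 30% of $7,697 = $2,309.10. Patient owes $2,309.10 (running OOP $5,036.70).
#3 ($2,035): 30% coinsurance on $2,035 = $610.50. Cost to patient: $610.50. OOP to date $5,647.20.
#4 ($1,849): 30% coinsurance on $1,849 = $554.70. OOP would hit $6,201.90 > $6,000, so the cap limits the patient to $6,000 − $5,647.20 = $352.80.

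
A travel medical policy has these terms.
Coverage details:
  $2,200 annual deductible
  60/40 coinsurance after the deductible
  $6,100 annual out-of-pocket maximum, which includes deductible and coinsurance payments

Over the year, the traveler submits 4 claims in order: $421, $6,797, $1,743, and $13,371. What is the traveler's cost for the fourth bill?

#1 ($421): entire amount goes to the deductible. Traveler owes $421 (running OOP $421).
#2 ($6,797): $1,779 finishes the deductible; $5,018 goes to coinsurance; traveler's 40% is $2,007.20. Traveler owes $3,786.20 (running OOP $4,207.20).
#3 ($1,743): deductible met; 40% of $1,743 = $697.20. Traveler owes $697.20 (running OOP $4,904.40).
#4 ($13,371): deductible met; 40% of $13,371 = $5,348.40. That would push OOP to $10,252.80, over the $6,100 cap, so traveler pays $6,100 − $4,904.40 = $1,195.60.

$1,195.60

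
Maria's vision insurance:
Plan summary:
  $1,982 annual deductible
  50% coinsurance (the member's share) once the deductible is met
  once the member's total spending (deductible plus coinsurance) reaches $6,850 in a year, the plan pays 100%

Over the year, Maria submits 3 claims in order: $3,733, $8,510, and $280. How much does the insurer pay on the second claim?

$4,517.50

Claim 1 ($3,733): deductible takes $1,982, $1,751 remains; member's 50% is $875.50. Member pays $2,857.50; OOP now $2,857.50. Insurer: $3,733 − $2,857.50 = $875.50.
Claim 2 ($8,510): deductible met; 50% of $8,510 = $4,255. Adding that to $2,857.50 gives $7,112.50, past the $6,850 cap; member pays only $6,850 − $2,857.50 = $3,992.50. Insurer: $8,510 − $3,992.50 = $4,517.50.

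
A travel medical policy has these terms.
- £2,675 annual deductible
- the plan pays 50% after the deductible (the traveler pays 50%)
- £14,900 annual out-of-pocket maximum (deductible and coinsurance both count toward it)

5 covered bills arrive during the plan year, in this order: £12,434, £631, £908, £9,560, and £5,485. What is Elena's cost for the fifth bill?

#1 (£12,434): £2,675 finishes the deductible; £9,759 goes to coinsurance; traveler's 50% is £4,879.50. Traveler owes £7,554.50 (running OOP £7,554.50).
#2 (£631): deductible already satisfied, so traveler's share is 50% × £631 = £315.50. Traveler pays £315.50; OOP now £7,870.
#3 (£908): 50% coinsurance on £908 = £454. Traveler owes £454 (running OOP £8,324).
#4 (£9,560): deductible met; 50% of £9,560 = £4,780. Cost to traveler: £4,780. OOP to date £13,104.
#5 (£5,485): deductible met; 50% of £5,485 = £2,742.50. That would push OOP to £15,846.50, over the £14,900 cap, so traveler pays £14,900 − £13,104 = £1,796.

£1,796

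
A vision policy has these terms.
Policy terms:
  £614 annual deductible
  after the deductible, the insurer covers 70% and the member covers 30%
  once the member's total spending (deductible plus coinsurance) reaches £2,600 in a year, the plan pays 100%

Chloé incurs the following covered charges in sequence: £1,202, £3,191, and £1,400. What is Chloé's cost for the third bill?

£420

Claim 1 — £1,202: £614 to deductible, leaving £588; coinsurance £588 × 30% = £176.40. Cost to member: £790.40. OOP to date £790.40.
Claim 2 — £3,191: 30% coinsurance on £3,191 = £957.30. Member pays £957.30; OOP now £1,747.70.
Claim 3 — £1,400: deductible met; 30% of £1,400 = £420. Cost to member: £420. OOP to date £2,167.70.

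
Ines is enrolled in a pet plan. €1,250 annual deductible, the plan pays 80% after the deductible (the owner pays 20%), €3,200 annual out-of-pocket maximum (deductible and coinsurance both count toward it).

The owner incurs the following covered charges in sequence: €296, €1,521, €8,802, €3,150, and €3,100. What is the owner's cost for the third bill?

Claim 1 — €296: fully absorbed by the deductible. Owner owes €296 (running OOP €296).
Claim 2 — €1,521: €954 to deductible, leaving €567; coinsurance €567 × 20% = €113.40. Owner owes €1,067.40 (running OOP €1,363.40).
Claim 3 — €8,802: deductible met; 20% of €8,802 = €1,760.40. Owner pays €1,760.40; OOP now €3,123.80.

€1,760.40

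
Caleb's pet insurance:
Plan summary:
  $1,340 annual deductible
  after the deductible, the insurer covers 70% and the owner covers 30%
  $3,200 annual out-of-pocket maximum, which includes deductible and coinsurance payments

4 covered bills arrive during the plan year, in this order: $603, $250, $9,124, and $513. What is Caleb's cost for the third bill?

$2,347

Claim 1 — $603: fully absorbed by the deductible. Cost to owner: $603. OOP to date $603.
Claim 2 — $250: entire amount goes to the deductible. Owner pays $250; OOP now $853.
Claim 3 — $9,124: deductible takes $487, $8,637 remains; coinsurance $8,637 × 30% = $2,591.10. Together that's $487 + $2,591.10 = $3,078.10. Adding that to $853 gives $3,931.10, past the $3,200 cap; owner pays only $3,200 − $853 = $2,347.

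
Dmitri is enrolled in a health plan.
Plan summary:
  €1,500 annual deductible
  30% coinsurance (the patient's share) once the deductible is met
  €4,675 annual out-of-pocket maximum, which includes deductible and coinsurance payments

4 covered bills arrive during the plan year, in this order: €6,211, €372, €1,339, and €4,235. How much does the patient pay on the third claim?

Bill 1, €6,211: €1,500 finishes the deductible; €4,711 goes to coinsurance; 30% of €4,711 = €1,413.30. Cost to patient: €2,913.30. OOP to date €2,913.30.
Bill 2, €372: 30% coinsurance on €372 = €111.60. Cost to patient: €111.60. OOP to date €3,024.90.
Bill 3, €1,339: deductible met; 30% of €1,339 = €401.70. Cost to patient: €401.70. OOP to date €3,426.60.

€401.70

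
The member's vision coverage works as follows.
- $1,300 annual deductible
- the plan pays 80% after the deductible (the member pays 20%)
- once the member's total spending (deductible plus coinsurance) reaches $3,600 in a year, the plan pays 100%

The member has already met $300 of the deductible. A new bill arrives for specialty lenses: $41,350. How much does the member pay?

$3,300

$300 of the $1,300 deductible is already met, leaving $1,000.
That leaves $41,350 − $1,000 = $40,350 for coinsurance.
Coinsurance: $40,350 × 20% = $8,070.
That puts the member's cost at $1,000 + $8,070 = $9,070 before any cap.
That would bring total out-of-pocket to $9,370, past the $3,600 cap. The member is capped at $3,600 − $300 = $3,300 on this claim.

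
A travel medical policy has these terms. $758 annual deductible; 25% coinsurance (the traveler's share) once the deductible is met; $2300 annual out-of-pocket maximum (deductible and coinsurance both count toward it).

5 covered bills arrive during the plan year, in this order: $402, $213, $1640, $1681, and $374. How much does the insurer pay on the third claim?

$1122.75

Bill 1, $402: fully absorbed by the deductible. Cost to traveler: $402. OOP to date $402. Insurer: $402 − $402 = $0.
Bill 2, $213: all of it applies to the deductible. Cost to traveler: $213. OOP to date $615. Insurer: $213 − $213 = $0.
Bill 3, $1640: $143 to deductible, leaving $1497; coinsurance $1497 × 25% = $374.25. Cost to traveler: $517.25. OOP to date $1132.25. Insurer: $1640 − $517.25 = $1122.75.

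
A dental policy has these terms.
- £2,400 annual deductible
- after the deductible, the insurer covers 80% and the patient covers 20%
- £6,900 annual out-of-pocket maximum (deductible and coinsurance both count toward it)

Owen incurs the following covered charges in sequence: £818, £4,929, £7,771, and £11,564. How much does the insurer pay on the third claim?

£6,216.80

Bill 1, £818: fully absorbed by the deductible. Patient pays £818; OOP now £818. Plan pays £818 − £818 = £0.
Bill 2, £4,929: deductible takes £1,582, £3,347 remains; patient's 20% is £669.40. Cost to patient: £2,251.40. OOP to date £3,069.40. Plan pays £4,929 − £2,251.40 = £2,677.60.
Bill 3, £7,771: deductible already satisfied, so patient's share is 20% × £7,771 = £1,554.20. Patient pays £1,554.20; OOP now £4,623.60. Insurer: £7,771 − £1,554.20 = £6,216.80.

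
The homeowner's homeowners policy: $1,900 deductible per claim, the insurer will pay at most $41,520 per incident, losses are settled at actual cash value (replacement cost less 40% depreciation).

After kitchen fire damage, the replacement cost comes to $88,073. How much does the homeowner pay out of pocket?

$46,553

Depreciate 40%: the covered value is $88,073 × 0.6 = $52,843.80.
Subtract the deductible: $52,843.80 − $1,900 = $50,943.80.
$50,943.80 exceeds the $41,520 limit, so the insurer pays the limit: $41,520.
The homeowner bears the rest of the original loss: $88,073 − $41,520 = $46,553.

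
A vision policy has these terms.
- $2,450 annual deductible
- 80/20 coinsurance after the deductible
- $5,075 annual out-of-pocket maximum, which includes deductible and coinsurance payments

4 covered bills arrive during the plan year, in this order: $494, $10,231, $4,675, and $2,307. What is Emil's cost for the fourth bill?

#1 ($494): fully absorbed by the deductible. Member owes $494 (running OOP $494).
#2 ($10,231): deductible takes $1,956, $8,275 remains; coinsurance $8,275 × 20% = $1,655. Cost to member: $3,611. OOP to date $4,105.
#3 ($4,675): 20% coinsurance on $4,675 = $935. Member owes $935 (running OOP $5,040).
#4 ($2,307): 20% coinsurance on $2,307 = $461.40. Adding that to $5,040 gives $5,501.40, past the $5,075 cap; member pays only $5,075 − $5,040 = $35.

$35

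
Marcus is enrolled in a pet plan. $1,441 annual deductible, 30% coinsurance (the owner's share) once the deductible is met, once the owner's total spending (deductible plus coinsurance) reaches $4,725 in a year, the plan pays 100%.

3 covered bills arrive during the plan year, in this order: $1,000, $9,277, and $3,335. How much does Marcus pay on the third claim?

$633.20

#1 ($1,000): entire amount goes to the deductible. Owner pays $1,000; OOP now $1,000.
#2 ($9,277): deductible takes $441, $8,836 remains; owner's 30% is $2,650.80. Owner owes $3,091.80 (running OOP $4,091.80).
#3 ($3,335): deductible already satisfied, so owner's share is 30% × $3,335 = $1,000.50. OOP would hit $5,092.30 > $4,725, so the cap limits the owner to $4,725 − $4,091.80 = $633.20.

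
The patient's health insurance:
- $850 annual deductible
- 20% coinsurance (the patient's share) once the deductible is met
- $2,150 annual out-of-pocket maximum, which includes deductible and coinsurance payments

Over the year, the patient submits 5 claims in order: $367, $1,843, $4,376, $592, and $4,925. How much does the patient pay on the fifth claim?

$34.40

#1 ($367): fully absorbed by the deductible. Patient owes $367 (running OOP $367).
#2 ($1,843): $483 finishes the deductible; $1,360 goes to coinsurance; 20% of $1,360 = $272. Patient owes $755 (running OOP $1,122).
#3 ($4,376): 20% coinsurance on $4,376 = $875.20. Cost to patient: $875.20. OOP to date $1,997.20.
#4 ($592): deductible already satisfied, so patient's share is 20% × $592 = $118.40. Patient owes $118.40 (running OOP $2,115.60).
#5 ($4,925): deductible already satisfied, so patient's share is 20% × $4,925 = $985. Adding that to $2,115.60 gives $3,100.60, past the $2,150 cap; patient pays only $2,150 − $2,115.60 = $34.40.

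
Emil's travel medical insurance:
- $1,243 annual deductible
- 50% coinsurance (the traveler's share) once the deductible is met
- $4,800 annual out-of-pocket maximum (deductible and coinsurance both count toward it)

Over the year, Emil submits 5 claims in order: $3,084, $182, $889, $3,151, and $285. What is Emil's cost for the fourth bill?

#1 ($3,084): deductible takes $1,243, $1,841 remains; traveler's 50% is $920.50. Traveler pays $2,163.50; OOP now $2,163.50.
#2 ($182): deductible already satisfied, so traveler's share is 50% × $182 = $91. Cost to traveler: $91. OOP to date $2,254.50.
#3 ($889): deductible already satisfied, so traveler's share is 50% × $889 = $444.50. Cost to traveler: $444.50. OOP to date $2,699.
#4 ($3,151): deductible already satisfied, so traveler's share is 50% × $3,151 = $1,575.50. Traveler pays $1,575.50; OOP now $4,274.50.

$1,575.50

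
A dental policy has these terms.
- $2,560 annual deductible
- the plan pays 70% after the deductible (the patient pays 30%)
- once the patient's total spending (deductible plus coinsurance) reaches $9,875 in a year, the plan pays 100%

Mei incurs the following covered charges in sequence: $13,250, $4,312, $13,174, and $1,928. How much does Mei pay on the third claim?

Claim 1 ($13,250): $2,560 to deductible, leaving $10,690; patient's 30% is $3,207. Patient owes $5,767 (running OOP $5,767).
Claim 2 ($4,312): deductible met; 30% of $4,312 = $1,293.60. Patient pays $1,293.60; OOP now $7,060.60.
Claim 3 ($13,174): 30% coinsurance on $13,174 = $3,952.20. OOP would hit $11,012.80 > $9,875, so the cap limits the patient to $9,875 − $7,060.60 = $2,814.40.

$2,814.40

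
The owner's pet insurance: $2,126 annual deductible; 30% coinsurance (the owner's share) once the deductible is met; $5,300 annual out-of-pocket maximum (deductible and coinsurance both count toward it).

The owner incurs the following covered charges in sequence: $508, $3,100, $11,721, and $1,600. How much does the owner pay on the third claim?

$2,729.40

#1 ($508): fully absorbed by the deductible. Owner owes $508 (running OOP $508).
#2 ($3,100): $1,618 finishes the deductible; $1,482 goes to coinsurance; 30% of $1,482 = $444.60. Cost to owner: $2,062.60. OOP to date $2,570.60.
#3 ($11,721): deductible met; 30% of $11,721 = $3,516.30. That would push OOP to $6,086.90, over the $5,300 cap, so owner pays $5,300 − $2,570.60 = $2,729.40.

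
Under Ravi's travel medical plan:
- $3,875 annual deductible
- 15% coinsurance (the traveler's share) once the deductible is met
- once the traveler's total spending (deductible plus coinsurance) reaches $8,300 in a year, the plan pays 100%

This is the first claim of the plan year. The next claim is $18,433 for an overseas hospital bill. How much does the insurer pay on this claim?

$12,374.30

Deductible not yet touched, so the first $3,875 of the bill goes to the deductible.
That leaves $18,433 − $3,875 = $14,558 for coinsurance.
Coinsurance: $14,558 × 15% = $2,183.70.
So the traveler owes $3,875 + $2,183.70 = $6,058.70 before any cap.
Year-to-date out-of-pocket becomes $0 + $6,058.70 = $6,058.70, still under the $8,300 maximum, so no cap applies.
The insurer covers the remainder: $18,433 − $6,058.70 = $12,374.30.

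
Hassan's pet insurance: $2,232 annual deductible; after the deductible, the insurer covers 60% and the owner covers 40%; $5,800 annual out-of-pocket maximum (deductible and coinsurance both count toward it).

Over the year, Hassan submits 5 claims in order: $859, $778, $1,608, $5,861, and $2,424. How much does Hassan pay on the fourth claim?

Claim 1 — $859: all of it applies to the deductible. Owner owes $859 (running OOP $859).
Claim 2 — $778: entire amount goes to the deductible. Owner owes $778 (running OOP $1,637).
Claim 3 — $1,608: $595 finishes the deductible; $1,013 goes to coinsurance; 40% of $1,013 = $405.20. Owner owes $1,000.20 (running OOP $2,637.20).
Claim 4 — $5,861: deductible met; 40% of $5,861 = $2,344.40. Cost to owner: $2,344.40. OOP to date $4,981.60.

$2,344.40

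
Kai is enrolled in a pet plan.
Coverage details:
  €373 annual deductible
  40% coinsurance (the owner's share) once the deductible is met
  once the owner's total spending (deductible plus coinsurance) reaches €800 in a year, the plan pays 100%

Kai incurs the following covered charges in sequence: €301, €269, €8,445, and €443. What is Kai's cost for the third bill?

€348.20

#1 (€301): entire amount goes to the deductible. Owner owes €301 (running OOP €301).
#2 (€269): €72 finishes the deductible; €197 goes to coinsurance; coinsurance €197 × 40% = €78.80. Cost to owner: €150.80. OOP to date €451.80.
#3 (€8,445): deductible met; 40% of €8,445 = €3,378. Adding that to €451.80 gives €3,829.80, past the €800 cap; owner pays only €800 − €451.80 = €348.20.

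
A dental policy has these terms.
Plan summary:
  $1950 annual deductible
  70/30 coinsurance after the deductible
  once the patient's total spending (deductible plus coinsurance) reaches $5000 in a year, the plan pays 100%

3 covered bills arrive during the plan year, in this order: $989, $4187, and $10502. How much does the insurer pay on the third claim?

$8419.80

Bill 1, $989: fully absorbed by the deductible. Patient pays $989; OOP now $989. Plan pays $989 − $989 = $0.
Bill 2, $4187: deductible takes $961, $3226 remains; 30% of $3226 = $967.80. Patient pays $1928.80; OOP now $2917.80. Plan pays $4187 − $1928.80 = $2258.20.
Bill 3, $10502: deductible met; 30% of $10502 = $3150.60. Adding that to $2917.80 gives $6068.40, past the $5000 cap; patient pays only $5000 − $2917.80 = $2082.20. Plan pays $10502 − $2082.20 = $8419.80.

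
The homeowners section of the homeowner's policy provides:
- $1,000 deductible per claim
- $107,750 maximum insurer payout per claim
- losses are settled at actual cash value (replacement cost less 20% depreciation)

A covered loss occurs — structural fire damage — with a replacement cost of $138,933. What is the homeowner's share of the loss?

$31,183

Depreciate 20%: the covered value is $138,933 × 0.8 = $111,146.40.
Less the $1,000 deductible: $111,146.40 − $1,000 = $110,146.40.
$110,146.40 exceeds the $107,750 limit, so the insurer pays the limit: $107,750.
Homeowner's share is the uncovered remainder: $138,933 − $107,750 = $31,183.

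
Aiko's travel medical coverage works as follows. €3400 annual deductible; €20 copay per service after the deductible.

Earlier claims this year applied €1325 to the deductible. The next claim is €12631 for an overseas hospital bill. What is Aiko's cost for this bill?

Remaining deductible: €3400 − €1325 = €2075.
The remaining €10556 (= €12631 − €2075) moves to the copay.
Copay on this service: €20.
That puts the traveler's cost at €2075 + €20 = €2095.

€2095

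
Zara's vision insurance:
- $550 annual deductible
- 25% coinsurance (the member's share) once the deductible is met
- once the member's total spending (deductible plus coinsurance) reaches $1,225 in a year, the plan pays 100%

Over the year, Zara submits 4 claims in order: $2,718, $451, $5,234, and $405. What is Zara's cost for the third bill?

Claim 1 ($2,718): $550 to deductible, leaving $2,168; member's 25% is $542. Member pays $1,092; OOP now $1,092.
Claim 2 ($451): 25% coinsurance on $451 = $112.75. Member owes $112.75 (running OOP $1,204.75).
Claim 3 ($5,234): 25% coinsurance on $5,234 = $1,308.50. That would push OOP to $2,513.25, over the $1,225 cap, so member pays $1,225 − $1,204.75 = $20.25.

$20.25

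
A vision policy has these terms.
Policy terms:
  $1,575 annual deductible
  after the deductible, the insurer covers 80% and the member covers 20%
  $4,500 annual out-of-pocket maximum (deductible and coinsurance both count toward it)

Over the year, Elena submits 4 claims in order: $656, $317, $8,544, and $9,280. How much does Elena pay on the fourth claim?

Claim 1 — $656: fully absorbed by the deductible. Member pays $656; OOP now $656.
Claim 2 — $317: fully absorbed by the deductible. Member owes $317 (running OOP $973).
Claim 3 — $8,544: $602 finishes the deductible; $7,942 goes to coinsurance; 20% of $7,942 = $1,588.40. Member pays $2,190.40; OOP now $3,163.40.
Claim 4 — $9,280: deductible already satisfied, so member's share is 20% × $9,280 = $1,856. That would push OOP to $5,019.40, over the $4,500 cap, so member pays $4,500 − $3,163.40 = $1,336.60.

$1,336.60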